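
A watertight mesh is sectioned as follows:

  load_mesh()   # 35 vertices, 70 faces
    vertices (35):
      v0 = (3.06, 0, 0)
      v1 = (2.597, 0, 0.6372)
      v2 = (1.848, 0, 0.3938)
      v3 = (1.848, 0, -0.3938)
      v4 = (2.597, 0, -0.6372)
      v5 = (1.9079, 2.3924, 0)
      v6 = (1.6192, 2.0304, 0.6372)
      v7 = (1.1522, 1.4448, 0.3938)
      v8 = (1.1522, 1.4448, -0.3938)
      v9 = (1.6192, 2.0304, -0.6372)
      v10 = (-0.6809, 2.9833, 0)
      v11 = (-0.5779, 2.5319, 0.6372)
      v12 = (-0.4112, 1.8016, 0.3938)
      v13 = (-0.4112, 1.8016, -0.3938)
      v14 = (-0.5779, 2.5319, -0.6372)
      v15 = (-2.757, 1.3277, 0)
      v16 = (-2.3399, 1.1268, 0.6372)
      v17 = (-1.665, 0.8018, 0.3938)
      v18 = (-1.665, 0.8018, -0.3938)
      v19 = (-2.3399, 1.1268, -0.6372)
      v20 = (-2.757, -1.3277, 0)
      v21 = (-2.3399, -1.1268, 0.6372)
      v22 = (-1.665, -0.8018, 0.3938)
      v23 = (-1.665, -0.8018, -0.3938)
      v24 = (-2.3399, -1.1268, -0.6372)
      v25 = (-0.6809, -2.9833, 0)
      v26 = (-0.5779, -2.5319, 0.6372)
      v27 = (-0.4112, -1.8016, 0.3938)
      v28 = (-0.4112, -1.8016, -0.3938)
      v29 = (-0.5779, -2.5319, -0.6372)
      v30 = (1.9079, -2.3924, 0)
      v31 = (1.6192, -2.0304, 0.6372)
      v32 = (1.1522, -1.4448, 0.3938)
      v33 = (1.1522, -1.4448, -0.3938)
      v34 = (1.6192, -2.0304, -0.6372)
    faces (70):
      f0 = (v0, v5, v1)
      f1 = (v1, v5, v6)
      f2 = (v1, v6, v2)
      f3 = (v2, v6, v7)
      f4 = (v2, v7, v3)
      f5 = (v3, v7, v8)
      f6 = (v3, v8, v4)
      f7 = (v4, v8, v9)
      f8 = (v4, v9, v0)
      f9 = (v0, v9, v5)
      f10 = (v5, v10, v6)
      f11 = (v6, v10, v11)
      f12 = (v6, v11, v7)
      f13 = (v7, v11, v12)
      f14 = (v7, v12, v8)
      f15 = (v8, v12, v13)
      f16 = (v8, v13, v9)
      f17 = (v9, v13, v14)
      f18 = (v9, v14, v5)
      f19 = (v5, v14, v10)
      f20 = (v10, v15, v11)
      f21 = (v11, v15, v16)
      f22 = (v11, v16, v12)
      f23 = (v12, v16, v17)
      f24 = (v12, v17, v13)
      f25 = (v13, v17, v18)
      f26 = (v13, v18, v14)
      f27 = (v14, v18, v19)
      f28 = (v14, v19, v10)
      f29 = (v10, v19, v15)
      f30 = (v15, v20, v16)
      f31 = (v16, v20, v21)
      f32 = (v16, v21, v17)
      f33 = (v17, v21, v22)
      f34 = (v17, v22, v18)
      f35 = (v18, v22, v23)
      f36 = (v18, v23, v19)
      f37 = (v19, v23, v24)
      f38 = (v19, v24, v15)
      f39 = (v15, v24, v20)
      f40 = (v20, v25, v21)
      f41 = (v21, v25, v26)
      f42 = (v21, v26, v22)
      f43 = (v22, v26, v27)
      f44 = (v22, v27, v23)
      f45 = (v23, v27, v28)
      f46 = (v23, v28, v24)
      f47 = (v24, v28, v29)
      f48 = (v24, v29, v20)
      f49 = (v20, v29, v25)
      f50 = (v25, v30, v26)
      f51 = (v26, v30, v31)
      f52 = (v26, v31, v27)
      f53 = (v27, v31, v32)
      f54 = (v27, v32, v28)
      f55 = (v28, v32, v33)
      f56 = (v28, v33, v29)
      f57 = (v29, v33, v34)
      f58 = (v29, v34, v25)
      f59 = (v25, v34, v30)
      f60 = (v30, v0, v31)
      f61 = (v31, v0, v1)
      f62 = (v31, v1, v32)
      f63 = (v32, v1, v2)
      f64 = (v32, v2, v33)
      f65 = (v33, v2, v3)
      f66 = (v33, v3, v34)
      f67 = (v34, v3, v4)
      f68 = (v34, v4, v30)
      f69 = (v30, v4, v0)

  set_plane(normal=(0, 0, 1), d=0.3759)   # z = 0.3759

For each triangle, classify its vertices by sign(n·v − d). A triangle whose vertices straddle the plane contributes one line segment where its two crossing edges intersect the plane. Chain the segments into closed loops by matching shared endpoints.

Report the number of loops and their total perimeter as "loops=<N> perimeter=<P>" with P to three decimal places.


Straddling triangles (28 of 70):
  (v0,v5,v1) [--+] → (2.31442, 0.981064, 0.3759)–(2.78686, 0, 0.3759)  len=1.0889
  (v1,v5,v6) [+-+] → (2.31442, 0.981064, 0.3759)–(1.73759, 2.17885, 0.3759)  len=1.3294
  (v2,v7,v3) [++-] → (1.16801, 1.41196, 0.3759)–(1.848, 0, 0.3759)  len=1.5672
  (v3,v7,v8) [-+-] → (1.16801, 1.41196, 0.3759)–(1.1522, 1.4448, 0.3759)  len=0.0364
  (v5,v10,v6) [--+] → (0.675986, 2.42116, 0.3759)–(1.73759, 2.17885, 0.3759)  len=1.0889
  (v6,v10,v11) [+-+] → (0.675986, 2.42116, 0.3759)–(-0.620138, 2.71701, 0.3759)  len=1.3295
  (v7,v12,v8) [++-] → (-0.375668, 1.79349, 0.3759)–(1.1522, 1.4448, 0.3759)  len=1.5672
  (v8,v12,v13) [-+-] → (-0.375668, 1.79349, 0.3759)–(-0.4112, 1.8016, 0.3759)  len=0.0364
  (v10,v15,v11) [--+] → (-1.4715, 2.03809, 0.3759)–(-0.620138, 2.71701, 0.3759)  len=1.0889
  (v11,v15,v16) [+-+] → (-1.4715, 2.03809, 0.3759)–(-2.51094, 1.20918, 0.3759)  len=1.3295
  (v12,v17,v13) [++-] → (-1.6365, 0.824523, 0.3759)–(-0.4112, 1.8016, 0.3759)  len=1.5672
  (v13,v17,v18) [-+-] → (-1.6365, 0.824523, 0.3759)–(-1.665, 0.8018, 0.3759)  len=0.0364
  (v15,v20,v16) [--+] → (-2.51094, 0.12027, 0.3759)–(-2.51094, 1.20918, 0.3759)  len=1.0889
  (v16,v20,v21) [+-+] → (-2.51094, 0.12027, 0.3759)–(-2.51094, -1.20918, 0.3759)  len=1.3295
  (v17,v22,v18) [++-] → (-1.665, -0.765355, 0.3759)–(-1.665, 0.8018, 0.3759)  len=1.5672
  (v18,v22,v23) [-+-] → (-1.665, -0.765355, 0.3759)–(-1.665, -0.8018, 0.3759)  len=0.0364
  (v20,v25,v21) [--+] → (-1.65959, -1.8881, 0.3759)–(-2.51094, -1.20918, 0.3759)  len=1.0889
  (v21,v25,v26) [+-+] → (-1.65959, -1.8881, 0.3759)–(-0.620138, -2.71701, 0.3759)  len=1.3295
  (v22,v27,v23) [++-] → (-0.439695, -1.77888, 0.3759)–(-1.665, -0.8018, 0.3759)  len=1.5672
  (v23,v27,v28) [-+-] → (-0.439695, -1.77888, 0.3759)–(-0.4112, -1.8016, 0.3759)  len=0.0364
  (v25,v30,v26) [--+] → (0.441465, -2.47469, 0.3759)–(-0.620138, -2.71701, 0.3759)  len=1.0889
  (v26,v30,v31) [+-+] → (0.441465, -2.47469, 0.3759)–(1.73759, -2.17885, 0.3759)  len=1.3295
  (v27,v32,v28) [++-] → (1.11667, -1.45291, 0.3759)–(-0.4112, -1.8016, 0.3759)  len=1.5672
  (v28,v32,v33) [-+-] → (1.11667, -1.45291, 0.3759)–(1.1522, -1.4448, 0.3759)  len=0.0364
  (v30,v0,v31) [--+] → (2.21004, -1.19778, 0.3759)–(1.73759, -2.17885, 0.3759)  len=1.0889
  (v31,v0,v1) [+-+] → (2.21004, -1.19778, 0.3759)–(2.78686, 0, 0.3759)  len=1.3294
  (v32,v2,v33) [++-] → (1.83219, -0.0328364, 0.3759)–(1.1522, -1.4448, 0.3759)  len=1.5672
  (v33,v2,v3) [-+-] → (1.83219, -0.0328364, 0.3759)–(1.848, 0, 0.3759)  len=0.0364

Chained into 2 loop(s):
  loop 1: 14 segments, perimeter = 16.9286
  loop 2: 14 segments, perimeter = 11.2253
Total perimeter = 28.154

loops=2 perimeter=28.154


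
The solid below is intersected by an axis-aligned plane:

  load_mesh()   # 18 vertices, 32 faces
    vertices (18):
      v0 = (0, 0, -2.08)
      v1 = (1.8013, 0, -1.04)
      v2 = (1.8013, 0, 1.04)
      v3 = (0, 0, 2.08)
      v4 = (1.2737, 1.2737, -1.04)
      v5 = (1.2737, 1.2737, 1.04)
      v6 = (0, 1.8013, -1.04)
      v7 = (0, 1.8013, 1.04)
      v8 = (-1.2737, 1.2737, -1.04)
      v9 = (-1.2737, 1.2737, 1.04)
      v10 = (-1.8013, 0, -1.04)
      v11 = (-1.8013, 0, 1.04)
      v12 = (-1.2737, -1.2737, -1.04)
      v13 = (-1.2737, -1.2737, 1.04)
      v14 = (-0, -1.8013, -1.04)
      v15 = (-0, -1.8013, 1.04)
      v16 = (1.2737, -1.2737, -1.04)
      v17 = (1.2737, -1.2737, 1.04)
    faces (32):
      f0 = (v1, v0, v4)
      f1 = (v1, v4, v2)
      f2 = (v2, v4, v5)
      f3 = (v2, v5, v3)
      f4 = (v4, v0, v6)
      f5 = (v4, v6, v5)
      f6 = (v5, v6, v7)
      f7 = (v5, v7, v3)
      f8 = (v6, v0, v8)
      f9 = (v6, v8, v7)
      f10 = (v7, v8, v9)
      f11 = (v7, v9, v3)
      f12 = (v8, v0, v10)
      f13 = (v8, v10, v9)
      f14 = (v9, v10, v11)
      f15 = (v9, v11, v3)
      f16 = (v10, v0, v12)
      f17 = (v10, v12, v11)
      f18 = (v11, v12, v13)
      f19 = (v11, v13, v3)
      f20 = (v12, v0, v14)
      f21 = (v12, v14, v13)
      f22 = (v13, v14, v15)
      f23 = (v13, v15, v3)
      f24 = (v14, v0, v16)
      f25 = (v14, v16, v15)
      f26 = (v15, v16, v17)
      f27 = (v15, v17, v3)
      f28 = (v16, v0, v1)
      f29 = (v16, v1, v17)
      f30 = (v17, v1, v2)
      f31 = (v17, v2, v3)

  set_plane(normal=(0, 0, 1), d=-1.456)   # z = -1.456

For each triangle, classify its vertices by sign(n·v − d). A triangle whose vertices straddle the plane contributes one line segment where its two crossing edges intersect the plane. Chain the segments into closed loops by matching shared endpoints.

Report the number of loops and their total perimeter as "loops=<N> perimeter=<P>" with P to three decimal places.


Straddling triangles (8 of 32):
  (v1,v0,v4) [+-+] → (1.08078, 0, -1.456)–(0.76422, 0.76422, -1.456)  len=0.8272
  (v4,v0,v6) [+-+] → (0.76422, 0.76422, -1.456)–(0, 1.08078, -1.456)  len=0.8272
  (v6,v0,v8) [+-+] → (0, 1.08078, -1.456)–(-0.76422, 0.76422, -1.456)  len=0.8272
  (v8,v0,v10) [+-+] → (-0.76422, 0.76422, -1.456)–(-1.08078, 0, -1.456)  len=0.8272
  (v10,v0,v12) [+-+] → (-1.08078, 0, -1.456)–(-0.76422, -0.76422, -1.456)  len=0.8272
  (v12,v0,v14) [+-+] → (-0.76422, -0.76422, -1.456)–(0, -1.08078, -1.456)  len=0.8272
  (v14,v0,v16) [+-+] → (0, -1.08078, -1.456)–(0.76422, -0.76422, -1.456)  len=0.8272
  (v16,v0,v1) [+-+] → (0.76422, -0.76422, -1.456)–(1.08078, 0, -1.456)  len=0.8272

Chained into 1 loop(s):
  loop 1: 8 segments, perimeter = 6.6175
Total perimeter = 6.618

loops=1 perimeter=6.618


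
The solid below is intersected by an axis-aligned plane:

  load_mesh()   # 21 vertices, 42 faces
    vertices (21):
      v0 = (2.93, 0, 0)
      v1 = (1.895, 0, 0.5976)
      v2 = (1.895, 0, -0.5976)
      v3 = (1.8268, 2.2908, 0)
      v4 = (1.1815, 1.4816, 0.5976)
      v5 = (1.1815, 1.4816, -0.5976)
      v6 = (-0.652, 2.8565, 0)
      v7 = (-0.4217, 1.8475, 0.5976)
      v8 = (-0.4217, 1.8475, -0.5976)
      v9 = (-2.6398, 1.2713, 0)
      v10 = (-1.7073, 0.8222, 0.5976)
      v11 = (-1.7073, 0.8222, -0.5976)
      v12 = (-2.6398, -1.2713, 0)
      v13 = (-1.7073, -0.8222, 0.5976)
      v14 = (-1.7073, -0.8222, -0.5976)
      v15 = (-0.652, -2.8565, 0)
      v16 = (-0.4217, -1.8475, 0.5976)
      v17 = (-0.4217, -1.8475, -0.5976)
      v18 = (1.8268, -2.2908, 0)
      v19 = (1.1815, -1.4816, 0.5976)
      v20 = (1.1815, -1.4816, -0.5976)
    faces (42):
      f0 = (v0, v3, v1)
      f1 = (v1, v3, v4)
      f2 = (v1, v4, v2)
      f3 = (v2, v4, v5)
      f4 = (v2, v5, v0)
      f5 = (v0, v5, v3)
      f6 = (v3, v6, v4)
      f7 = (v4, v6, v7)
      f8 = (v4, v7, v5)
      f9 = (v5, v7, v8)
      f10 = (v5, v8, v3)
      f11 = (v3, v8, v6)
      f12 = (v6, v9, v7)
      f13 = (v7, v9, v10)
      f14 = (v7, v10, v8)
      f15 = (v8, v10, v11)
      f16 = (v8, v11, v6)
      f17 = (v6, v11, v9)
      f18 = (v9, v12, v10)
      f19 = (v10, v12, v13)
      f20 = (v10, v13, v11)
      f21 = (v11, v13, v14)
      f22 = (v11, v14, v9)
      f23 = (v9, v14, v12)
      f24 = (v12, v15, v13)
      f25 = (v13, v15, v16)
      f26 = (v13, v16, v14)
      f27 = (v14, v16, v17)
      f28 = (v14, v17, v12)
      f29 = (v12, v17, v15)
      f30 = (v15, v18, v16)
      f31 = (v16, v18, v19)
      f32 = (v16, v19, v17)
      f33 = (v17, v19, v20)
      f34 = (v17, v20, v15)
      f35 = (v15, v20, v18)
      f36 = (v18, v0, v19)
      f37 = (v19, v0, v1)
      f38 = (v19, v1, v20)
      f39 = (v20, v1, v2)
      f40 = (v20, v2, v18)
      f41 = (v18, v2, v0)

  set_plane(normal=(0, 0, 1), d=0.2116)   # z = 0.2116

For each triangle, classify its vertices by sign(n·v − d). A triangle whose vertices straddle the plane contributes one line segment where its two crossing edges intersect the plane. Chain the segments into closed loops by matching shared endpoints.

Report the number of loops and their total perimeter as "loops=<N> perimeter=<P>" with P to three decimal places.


loops=2 perimeter=27.083

Straddling triangles (28 of 42):
  (v0,v3,v1) [--+] → (1.85095, 1.47967, 0.2116)–(2.56352, 0, 0.2116)  len=1.6423
  (v1,v3,v4) [+-+] → (1.85095, 1.47967, 0.2116)–(1.59831, 2.00428, 0.2116)  len=0.5823
  (v1,v4,v2) [++-] → (1.41193, 1.0031, 0.2116)–(1.895, 0, 0.2116)  len=1.1134
  (v2,v4,v5) [-+-] → (1.41193, 1.0031, 0.2116)–(1.1815, 1.4816, 0.2116)  len=0.5311
  (v3,v6,v4) [--+] → (-0.00278882, 2.36967, 0.2116)–(1.59831, 2.00428, 0.2116)  len=1.6423
  (v4,v6,v7) [+-+] → (-0.00278882, 2.36967, 0.2116)–(-0.570455, 2.49923, 0.2116)  len=0.5823
  (v4,v7,v5) [++-] → (0.0960671, 1.72933, 0.2116)–(1.1815, 1.4816, 0.2116)  len=1.1133
  (v5,v7,v8) [-+-] → (0.0960671, 1.72933, 0.2116)–(-0.4217, 1.8475, 0.2116)  len=0.5311
  (v6,v9,v7) [--+] → (-1.85441, 1.47532, 0.2116)–(-0.570455, 2.49923, 0.2116)  len=1.6422
  (v7,v9,v10) [+-+] → (-1.85441, 1.47532, 0.2116)–(-2.30962, 1.11228, 0.2116)  len=0.5822
  (v7,v10,v8) [++-] → (-1.2921, 1.15333, 0.2116)–(-0.4217, 1.8475, 0.2116)  len=1.1133
  (v8,v10,v11) [-+-] → (-1.2921, 1.15333, 0.2116)–(-1.7073, 0.8222, 0.2116)  len=0.5311
  (v9,v12,v10) [--+] → (-2.30962, -0.530027, 0.2116)–(-2.30962, 1.11228, 0.2116)  len=1.6423
  (v10,v12,v13) [+-+] → (-2.30962, -0.530027, 0.2116)–(-2.30962, -1.11228, 0.2116)  len=0.5823
  (v10,v13,v11) [++-] → (-1.7073, -0.291127, 0.2116)–(-1.7073, 0.8222, 0.2116)  len=1.1133
  (v11,v13,v14) [-+-] → (-1.7073, -0.291127, 0.2116)–(-1.7073, -0.8222, 0.2116)  len=0.5311
  (v12,v15,v13) [--+] → (-1.02566, -2.13619, 0.2116)–(-2.30962, -1.11228, 0.2116)  len=1.6422
  (v13,v15,v16) [+-+] → (-1.02566, -2.13619, 0.2116)–(-0.570455, -2.49923, 0.2116)  len=0.5822
  (v13,v16,v14) [++-] → (-0.836895, -1.51637, 0.2116)–(-1.7073, -0.8222, 0.2116)  len=1.1133
  (v14,v16,v17) [-+-] → (-0.836895, -1.51637, 0.2116)–(-0.4217, -1.8475, 0.2116)  len=0.5311
  (v15,v18,v16) [--+] → (1.03064, -2.13384, 0.2116)–(-0.570455, -2.49923, 0.2116)  len=1.6423
  (v16,v18,v19) [+-+] → (1.03064, -2.13384, 0.2116)–(1.59831, -2.00428, 0.2116)  len=0.5823
  (v16,v19,v17) [++-] → (0.663733, -1.59977, 0.2116)–(-0.4217, -1.8475, 0.2116)  len=1.1133
  (v17,v19,v20) [-+-] → (0.663733, -1.59977, 0.2116)–(1.1815, -1.4816, 0.2116)  len=0.5311
  (v18,v0,v19) [--+] → (2.31089, -0.524609, 0.2116)–(1.59831, -2.00428, 0.2116)  len=1.6423
  (v19,v0,v1) [+-+] → (2.31089, -0.524609, 0.2116)–(2.56352, 0, 0.2116)  len=0.5823
  (v19,v1,v20) [++-] → (1.66457, -0.478495, 0.2116)–(1.1815, -1.4816, 0.2116)  len=1.1134
  (v20,v1,v2) [-+-] → (1.66457, -0.478495, 0.2116)–(1.895, 0, 0.2116)  len=0.5311

Chained into 2 loop(s):
  loop 1: 14 segments, perimeter = 15.5717
  loop 2: 14 segments, perimeter = 11.5109
Total perimeter = 27.083


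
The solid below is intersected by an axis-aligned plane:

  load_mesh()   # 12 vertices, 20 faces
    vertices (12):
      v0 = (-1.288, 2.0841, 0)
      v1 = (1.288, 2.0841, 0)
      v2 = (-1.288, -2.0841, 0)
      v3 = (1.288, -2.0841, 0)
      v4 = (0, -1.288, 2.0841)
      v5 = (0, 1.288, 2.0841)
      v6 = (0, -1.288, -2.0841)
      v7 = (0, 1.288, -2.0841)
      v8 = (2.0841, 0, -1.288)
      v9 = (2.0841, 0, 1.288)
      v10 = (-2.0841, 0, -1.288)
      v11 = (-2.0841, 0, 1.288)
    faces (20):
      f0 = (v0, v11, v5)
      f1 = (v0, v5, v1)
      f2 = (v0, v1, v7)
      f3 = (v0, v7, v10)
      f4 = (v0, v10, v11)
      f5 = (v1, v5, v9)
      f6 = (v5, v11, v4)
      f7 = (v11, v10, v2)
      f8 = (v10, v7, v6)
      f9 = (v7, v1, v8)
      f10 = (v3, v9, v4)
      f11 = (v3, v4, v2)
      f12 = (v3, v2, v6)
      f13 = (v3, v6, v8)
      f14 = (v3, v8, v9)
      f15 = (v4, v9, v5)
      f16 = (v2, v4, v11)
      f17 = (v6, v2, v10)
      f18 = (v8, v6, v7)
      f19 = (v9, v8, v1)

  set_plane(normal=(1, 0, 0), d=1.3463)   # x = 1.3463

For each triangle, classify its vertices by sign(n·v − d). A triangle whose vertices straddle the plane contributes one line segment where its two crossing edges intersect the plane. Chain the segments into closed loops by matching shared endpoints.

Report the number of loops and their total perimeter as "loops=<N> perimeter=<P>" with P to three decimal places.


Straddling triangles (8 of 20):
  (v1,v5,v9) [--+] → (1.3463, 0.45597, 1.56983)–(1.3463, 1.93148, 0.0943228)  len=2.0867
  (v7,v1,v8) [--+] → (1.3463, 1.93148, -0.0943228)–(1.3463, 0.45597, -1.56983)  len=2.0867
  (v3,v9,v4) [-+-] → (1.3463, -1.93148, 0.0943228)–(1.3463, -0.45597, 1.56983)  len=2.0867
  (v3,v6,v8) [--+] → (1.3463, -0.45597, -1.56983)–(1.3463, -1.93148, -0.0943228)  len=2.0867
  (v3,v8,v9) [-++] → (1.3463, -1.93148, -0.0943228)–(1.3463, -1.93148, 0.0943228)  len=0.1886
  (v4,v9,v5) [-+-] → (1.3463, -0.45597, 1.56983)–(1.3463, 0.45597, 1.56983)  len=0.9119
  (v8,v6,v7) [+--] → (1.3463, -0.45597, -1.56983)–(1.3463, 0.45597, -1.56983)  len=0.9119
  (v9,v8,v1) [++-] → (1.3463, 1.93148, -0.0943228)–(1.3463, 1.93148, 0.0943228)  len=0.1886

Chained into 1 loop(s):
  loop 1: 8 segments, perimeter = 10.5479
Total perimeter = 10.548

loops=1 perimeter=10.548


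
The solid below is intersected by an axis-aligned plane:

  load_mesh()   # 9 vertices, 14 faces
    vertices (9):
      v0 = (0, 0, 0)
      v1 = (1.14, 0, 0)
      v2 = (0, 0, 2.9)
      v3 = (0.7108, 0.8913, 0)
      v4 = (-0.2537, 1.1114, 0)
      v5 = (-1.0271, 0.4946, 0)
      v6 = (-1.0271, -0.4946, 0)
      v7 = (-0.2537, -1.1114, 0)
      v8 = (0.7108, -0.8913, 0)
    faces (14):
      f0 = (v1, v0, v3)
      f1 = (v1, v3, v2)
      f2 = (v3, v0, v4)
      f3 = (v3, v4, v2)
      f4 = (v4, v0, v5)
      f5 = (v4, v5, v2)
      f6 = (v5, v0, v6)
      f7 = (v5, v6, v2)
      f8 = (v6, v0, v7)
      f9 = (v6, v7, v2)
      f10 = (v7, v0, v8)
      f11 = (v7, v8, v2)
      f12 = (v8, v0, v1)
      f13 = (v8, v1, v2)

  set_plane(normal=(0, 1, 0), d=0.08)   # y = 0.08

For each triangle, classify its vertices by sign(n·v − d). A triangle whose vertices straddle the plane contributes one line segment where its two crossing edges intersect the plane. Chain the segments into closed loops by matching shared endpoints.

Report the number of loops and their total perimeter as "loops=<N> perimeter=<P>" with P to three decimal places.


Straddling triangles (8 of 14):
  (v1,v0,v3) [--+] → (0.0637989, 0.08, 0)–(1.10148, 0.08, 0)  len=1.0377
  (v1,v3,v2) [-+-] → (1.10148, 0.08, 0)–(0.0637989, 0.08, 2.63971)  len=2.8363
  (v3,v0,v4) [+-+] → (0.0637989, 0.08, 0)–(-0.0182617, 0.08, 0)  len=0.0821
  (v3,v4,v2) [++-] → (-0.0182617, 0.08, 2.69125)–(0.0637989, 0.08, 2.63971)  len=0.0969
  (v4,v0,v5) [+-+] → (-0.0182617, 0.08, 0)–(-0.16613, 0.08, 0)  len=0.1479
  (v4,v5,v2) [++-] → (-0.16613, 0.08, 2.43093)–(-0.0182617, 0.08, 2.69125)  len=0.2994
  (v5,v0,v6) [+--] → (-0.16613, 0.08, 0)–(-1.0271, 0.08, 0)  len=0.8610
  (v5,v6,v2) [+--] → (-1.0271, 0.08, 0)–(-0.16613, 0.08, 2.43093)  len=2.5789

Chained into 1 loop(s):
  loop 1: 8 segments, perimeter = 7.9401
Total perimeter = 7.940

loops=1 perimeter=7.940


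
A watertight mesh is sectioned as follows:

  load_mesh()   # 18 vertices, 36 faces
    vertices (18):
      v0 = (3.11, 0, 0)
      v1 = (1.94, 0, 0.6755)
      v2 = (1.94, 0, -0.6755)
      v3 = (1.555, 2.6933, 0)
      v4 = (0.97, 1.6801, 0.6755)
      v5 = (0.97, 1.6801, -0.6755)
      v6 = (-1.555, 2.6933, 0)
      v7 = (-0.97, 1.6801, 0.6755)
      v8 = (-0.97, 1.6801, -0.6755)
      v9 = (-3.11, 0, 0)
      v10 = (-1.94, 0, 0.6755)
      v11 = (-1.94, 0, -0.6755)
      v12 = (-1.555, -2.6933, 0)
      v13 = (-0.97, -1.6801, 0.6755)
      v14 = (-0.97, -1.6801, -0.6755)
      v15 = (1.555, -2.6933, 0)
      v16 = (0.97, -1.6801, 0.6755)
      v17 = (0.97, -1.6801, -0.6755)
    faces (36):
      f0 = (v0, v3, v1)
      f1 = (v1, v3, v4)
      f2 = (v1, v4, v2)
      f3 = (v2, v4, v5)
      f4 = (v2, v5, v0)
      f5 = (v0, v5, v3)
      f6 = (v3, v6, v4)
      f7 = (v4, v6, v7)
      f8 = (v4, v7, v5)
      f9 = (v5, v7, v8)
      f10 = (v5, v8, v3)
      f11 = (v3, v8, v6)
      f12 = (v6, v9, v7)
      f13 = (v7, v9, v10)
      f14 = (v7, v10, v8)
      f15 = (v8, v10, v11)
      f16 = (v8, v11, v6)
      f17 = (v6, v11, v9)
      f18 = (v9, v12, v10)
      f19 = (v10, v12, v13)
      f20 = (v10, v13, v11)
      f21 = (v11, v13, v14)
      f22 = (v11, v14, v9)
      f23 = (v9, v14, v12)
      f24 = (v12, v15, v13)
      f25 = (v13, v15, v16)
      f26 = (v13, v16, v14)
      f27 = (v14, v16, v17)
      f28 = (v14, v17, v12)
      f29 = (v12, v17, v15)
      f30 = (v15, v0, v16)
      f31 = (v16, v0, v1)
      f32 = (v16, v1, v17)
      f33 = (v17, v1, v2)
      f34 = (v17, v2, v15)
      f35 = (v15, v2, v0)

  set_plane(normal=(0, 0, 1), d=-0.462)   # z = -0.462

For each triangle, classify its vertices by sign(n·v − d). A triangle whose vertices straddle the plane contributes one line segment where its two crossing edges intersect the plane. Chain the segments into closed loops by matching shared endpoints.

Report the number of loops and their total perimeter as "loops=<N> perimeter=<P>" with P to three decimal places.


Straddling triangles (24 of 36):
  (v1,v4,v2) [++-] → (1.78671, 0.265508, -0.462)–(1.94, 0, -0.462)  len=0.3066
  (v2,v4,v5) [-+-] → (1.78671, 0.265508, -0.462)–(0.97, 1.6801, -0.462)  len=1.6334
  (v2,v5,v0) [--+] → (1.64637, 1.14908, -0.462)–(2.30979, 0, -0.462)  len=1.3268
  (v0,v5,v3) [+-+] → (1.64637, 1.14908, -0.462)–(1.1549, 2.00033, -0.462)  len=0.9829
  (v4,v7,v5) [++-] → (0.66342, 1.6801, -0.462)–(0.97, 1.6801, -0.462)  len=0.3066
  (v5,v7,v8) [-+-] → (0.66342, 1.6801, -0.462)–(-0.97, 1.6801, -0.462)  len=1.6334
  (v5,v8,v3) [--+] → (-0.171943, 2.00033, -0.462)–(1.1549, 2.00033, -0.462)  len=1.3268
  (v3,v8,v6) [+-+] → (-0.171943, 2.00033, -0.462)–(-1.1549, 2.00033, -0.462)  len=0.9830
  (v7,v10,v8) [++-] → (-1.12329, 1.41459, -0.462)–(-0.97, 1.6801, -0.462)  len=0.3066
  (v8,v10,v11) [-+-] → (-1.12329, 1.41459, -0.462)–(-1.94, 0, -0.462)  len=1.6334
  (v8,v11,v6) [--+] → (-1.81832, 0.85125, -0.462)–(-1.1549, 2.00033, -0.462)  len=1.3268
  (v6,v11,v9) [+-+] → (-1.81832, 0.85125, -0.462)–(-2.30979, 0, -0.462)  len=0.9829
  (v10,v13,v11) [++-] → (-1.78671, -0.265508, -0.462)–(-1.94, 0, -0.462)  len=0.3066
  (v11,v13,v14) [-+-] → (-1.78671, -0.265508, -0.462)–(-0.97, -1.6801, -0.462)  len=1.6334
  (v11,v14,v9) [--+] → (-1.64637, -1.14908, -0.462)–(-2.30979, 0, -0.462)  len=1.3268
  (v9,v14,v12) [+-+] → (-1.64637, -1.14908, -0.462)–(-1.1549, -2.00033, -0.462)  len=0.9829
  (v13,v16,v14) [++-] → (-0.66342, -1.6801, -0.462)–(-0.97, -1.6801, -0.462)  len=0.3066
  (v14,v16,v17) [-+-] → (-0.66342, -1.6801, -0.462)–(0.97, -1.6801, -0.462)  len=1.6334
  (v14,v17,v12) [--+] → (0.171943, -2.00033, -0.462)–(-1.1549, -2.00033, -0.462)  len=1.3268
  (v12,v17,v15) [+-+] → (0.171943, -2.00033, -0.462)–(1.1549, -2.00033, -0.462)  len=0.9830
  (v16,v1,v17) [++-] → (1.12329, -1.41459, -0.462)–(0.97, -1.6801, -0.462)  len=0.3066
  (v17,v1,v2) [-+-] → (1.12329, -1.41459, -0.462)–(1.94, 0, -0.462)  len=1.6334
  (v17,v2,v15) [--+] → (1.81832, -0.85125, -0.462)–(1.1549, -2.00033, -0.462)  len=1.3268
  (v15,v2,v0) [+-+] → (1.81832, -0.85125, -0.462)–(2.30979, 0, -0.462)  len=0.9829

Chained into 2 loop(s):
  loop 1: 12 segments, perimeter = 11.6400
  loop 2: 12 segments, perimeter = 13.8587
Total perimeter = 25.499

loops=2 perimeter=25.499


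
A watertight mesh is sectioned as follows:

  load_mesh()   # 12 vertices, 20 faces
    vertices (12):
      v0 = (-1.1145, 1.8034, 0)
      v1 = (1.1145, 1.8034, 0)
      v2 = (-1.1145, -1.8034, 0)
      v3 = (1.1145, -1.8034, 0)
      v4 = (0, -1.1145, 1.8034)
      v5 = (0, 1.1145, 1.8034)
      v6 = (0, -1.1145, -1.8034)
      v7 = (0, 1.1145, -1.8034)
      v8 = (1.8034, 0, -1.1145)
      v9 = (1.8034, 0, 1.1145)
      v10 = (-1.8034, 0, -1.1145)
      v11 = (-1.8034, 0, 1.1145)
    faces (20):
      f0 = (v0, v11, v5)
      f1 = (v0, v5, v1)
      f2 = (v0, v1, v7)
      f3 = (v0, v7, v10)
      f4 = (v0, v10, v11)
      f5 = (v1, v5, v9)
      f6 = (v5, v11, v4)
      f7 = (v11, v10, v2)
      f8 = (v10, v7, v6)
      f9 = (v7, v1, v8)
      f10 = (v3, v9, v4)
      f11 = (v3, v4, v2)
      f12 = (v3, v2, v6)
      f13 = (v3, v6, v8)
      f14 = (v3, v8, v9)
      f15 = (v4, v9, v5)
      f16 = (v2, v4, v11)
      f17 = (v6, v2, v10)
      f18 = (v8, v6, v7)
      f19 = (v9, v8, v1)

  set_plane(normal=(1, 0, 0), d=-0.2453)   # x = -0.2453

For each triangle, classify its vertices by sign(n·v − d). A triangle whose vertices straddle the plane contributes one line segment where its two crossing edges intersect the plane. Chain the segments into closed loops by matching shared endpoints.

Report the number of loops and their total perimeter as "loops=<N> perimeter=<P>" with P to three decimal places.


Straddling triangles (10 of 20):
  (v0,v11,v5) [--+] → (-0.2453, 0.962905, 1.7097)–(-0.2453, 1.26613, 1.40647)  len=0.4288
  (v0,v5,v1) [-++] → (-0.2453, 1.26613, 1.40647)–(-0.2453, 1.8034, 0)  len=1.5056
  (v0,v1,v7) [-++] → (-0.2453, 1.8034, 0)–(-0.2453, 1.26613, -1.40647)  len=1.5056
  (v0,v7,v10) [-+-] → (-0.2453, 1.26613, -1.40647)–(-0.2453, 0.962905, -1.7097)  len=0.4288
  (v5,v11,v4) [+-+] → (-0.2453, 0.962905, 1.7097)–(-0.2453, -0.962905, 1.7097)  len=1.9258
  (v10,v7,v6) [-++] → (-0.2453, 0.962905, -1.7097)–(-0.2453, -0.962905, -1.7097)  len=1.9258
  (v3,v4,v2) [++-] → (-0.2453, -1.26613, 1.40647)–(-0.2453, -1.8034, 0)  len=1.5056
  (v3,v2,v6) [+-+] → (-0.2453, -1.8034, 0)–(-0.2453, -1.26613, -1.40647)  len=1.5056
  (v2,v4,v11) [-+-] → (-0.2453, -1.26613, 1.40647)–(-0.2453, -0.962905, 1.7097)  len=0.4288
  (v6,v2,v10) [+--] → (-0.2453, -1.26613, -1.40647)–(-0.2453, -0.962905, -1.7097)  len=0.4288

Chained into 1 loop(s):
  loop 1: 10 segments, perimeter = 11.5893
Total perimeter = 11.589

loops=1 perimeter=11.589


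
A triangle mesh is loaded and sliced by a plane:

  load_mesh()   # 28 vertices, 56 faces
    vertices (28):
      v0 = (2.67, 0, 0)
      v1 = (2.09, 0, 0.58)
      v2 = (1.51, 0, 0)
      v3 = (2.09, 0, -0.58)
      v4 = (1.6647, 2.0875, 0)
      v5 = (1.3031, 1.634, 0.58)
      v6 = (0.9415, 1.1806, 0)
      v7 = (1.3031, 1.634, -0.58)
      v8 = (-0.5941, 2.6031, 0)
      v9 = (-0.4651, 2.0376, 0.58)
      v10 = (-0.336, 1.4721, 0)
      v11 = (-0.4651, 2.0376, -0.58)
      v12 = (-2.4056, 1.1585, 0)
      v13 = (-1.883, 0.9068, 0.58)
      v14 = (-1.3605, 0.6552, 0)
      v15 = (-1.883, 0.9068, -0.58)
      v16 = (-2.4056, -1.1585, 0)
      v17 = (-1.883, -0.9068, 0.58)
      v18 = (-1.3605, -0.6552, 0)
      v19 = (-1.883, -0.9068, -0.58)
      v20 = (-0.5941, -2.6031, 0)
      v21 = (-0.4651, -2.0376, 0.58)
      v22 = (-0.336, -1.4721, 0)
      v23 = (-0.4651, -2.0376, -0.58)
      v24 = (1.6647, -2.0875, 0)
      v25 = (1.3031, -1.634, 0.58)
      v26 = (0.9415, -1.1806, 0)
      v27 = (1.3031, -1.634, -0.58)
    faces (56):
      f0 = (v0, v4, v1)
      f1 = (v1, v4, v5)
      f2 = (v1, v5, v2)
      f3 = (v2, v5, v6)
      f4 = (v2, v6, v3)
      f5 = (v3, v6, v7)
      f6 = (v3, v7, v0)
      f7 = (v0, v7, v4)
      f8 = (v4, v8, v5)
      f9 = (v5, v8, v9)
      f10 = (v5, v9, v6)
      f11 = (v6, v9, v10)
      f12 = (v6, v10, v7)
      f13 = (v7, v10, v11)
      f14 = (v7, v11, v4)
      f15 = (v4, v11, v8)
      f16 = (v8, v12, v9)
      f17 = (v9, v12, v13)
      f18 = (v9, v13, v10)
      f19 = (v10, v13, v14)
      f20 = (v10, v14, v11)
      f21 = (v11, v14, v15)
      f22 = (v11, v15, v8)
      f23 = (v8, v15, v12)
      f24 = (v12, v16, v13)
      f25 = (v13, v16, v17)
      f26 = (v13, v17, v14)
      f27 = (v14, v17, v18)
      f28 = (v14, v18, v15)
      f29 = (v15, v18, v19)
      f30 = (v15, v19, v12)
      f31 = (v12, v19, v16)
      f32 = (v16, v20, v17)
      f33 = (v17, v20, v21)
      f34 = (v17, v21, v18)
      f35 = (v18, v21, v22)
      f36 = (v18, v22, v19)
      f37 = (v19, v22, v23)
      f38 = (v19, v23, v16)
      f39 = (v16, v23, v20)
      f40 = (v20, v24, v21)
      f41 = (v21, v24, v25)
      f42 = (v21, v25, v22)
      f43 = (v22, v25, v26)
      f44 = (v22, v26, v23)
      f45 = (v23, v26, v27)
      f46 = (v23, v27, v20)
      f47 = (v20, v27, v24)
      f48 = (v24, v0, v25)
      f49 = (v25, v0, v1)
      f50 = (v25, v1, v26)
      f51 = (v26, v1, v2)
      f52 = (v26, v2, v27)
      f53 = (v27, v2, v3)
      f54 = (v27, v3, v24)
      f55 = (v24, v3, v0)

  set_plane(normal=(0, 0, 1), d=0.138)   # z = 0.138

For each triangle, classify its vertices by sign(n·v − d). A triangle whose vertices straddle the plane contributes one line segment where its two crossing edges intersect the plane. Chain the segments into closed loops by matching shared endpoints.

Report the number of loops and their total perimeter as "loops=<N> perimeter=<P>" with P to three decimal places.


Straddling triangles (28 of 56):
  (v0,v4,v1) [--+] → (1.76589, 1.59082, 0.138)–(2.532, 0, 0.138)  len=1.7657
  (v1,v4,v5) [+-+] → (1.76589, 1.59082, 0.138)–(1.57866, 1.9796, 0.138)  len=0.4315
  (v1,v5,v2) [++-] → (1.46077, 0.388779, 0.138)–(1.648, 0, 0.138)  len=0.4315
  (v2,v5,v6) [-+-] → (1.46077, 0.388779, 0.138)–(1.02754, 1.28848, 0.138)  len=0.9986
  (v4,v8,v5) [--+] → (-0.142697, 2.37252, 0.138)–(1.57866, 1.9796, 0.138)  len=1.7656
  (v5,v8,v9) [+-+] → (-0.142697, 2.37252, 0.138)–(-0.563407, 2.46855, 0.138)  len=0.4315
  (v5,v9,v6) [++-] → (0.606826, 1.38451, 0.138)–(1.02754, 1.28848, 0.138)  len=0.4315
  (v6,v9,v10) [-+-] → (0.606826, 1.38451, 0.138)–(-0.366717, 1.60665, 0.138)  len=0.9986
  (v8,v12,v9) [--+] → (-1.94389, 1.36767, 0.138)–(-0.563407, 2.46855, 0.138)  len=1.7657
  (v9,v12,v13) [+-+] → (-1.94389, 1.36767, 0.138)–(-2.28126, 1.09861, 0.138)  len=0.4315
  (v9,v13,v10) [++-] → (-0.704079, 1.3376, 0.138)–(-0.366717, 1.60665, 0.138)  len=0.4315
  (v10,v13,v14) [-+-] → (-0.704079, 1.3376, 0.138)–(-1.48482, 0.715063, 0.138)  len=0.9986
  (v12,v16,v13) [--+] → (-2.28126, -0.667101, 0.138)–(-2.28126, 1.09861, 0.138)  len=1.7657
  (v13,v16,v17) [+-+] → (-2.28126, -0.667101, 0.138)–(-2.28126, -1.09861, 0.138)  len=0.4315
  (v13,v17,v14) [++-] → (-1.48482, 0.283552, 0.138)–(-1.48482, 0.715063, 0.138)  len=0.4315
  (v14,v17,v18) [-+-] → (-1.48482, 0.283552, 0.138)–(-1.48482, -0.715063, 0.138)  len=0.9986
  (v16,v20,v17) [--+] → (-0.900769, -2.1995, 0.138)–(-2.28126, -1.09861, 0.138)  len=1.7657
  (v17,v20,v21) [+-+] → (-0.900769, -2.1995, 0.138)–(-0.563407, -2.46855, 0.138)  len=0.4315
  (v17,v21,v18) [++-] → (-1.14746, -0.984116, 0.138)–(-1.48482, -0.715063, 0.138)  len=0.4315
  (v18,v21,v22) [-+-] → (-1.14746, -0.984116, 0.138)–(-0.366717, -1.60665, 0.138)  len=0.9986
  (v20,v24,v21) [--+] → (1.15795, -2.07563, 0.138)–(-0.563407, -2.46855, 0.138)  len=1.7656
  (v21,v24,v25) [+-+] → (1.15795, -2.07563, 0.138)–(1.57866, -1.9796, 0.138)  len=0.4315
  (v21,v25,v22) [++-] → (0.0539928, -1.51062, 0.138)–(-0.366717, -1.60665, 0.138)  len=0.4315
  (v22,v25,v26) [-+-] → (0.0539928, -1.51062, 0.138)–(1.02754, -1.28848, 0.138)  len=0.9986
  (v24,v0,v25) [--+] → (2.34477, -0.388779, 0.138)–(1.57866, -1.9796, 0.138)  len=1.7657
  (v25,v0,v1) [+-+] → (2.34477, -0.388779, 0.138)–(2.532, 0, 0.138)  len=0.4315
  (v25,v1,v26) [++-] → (1.21476, -0.899699, 0.138)–(1.02754, -1.28848, 0.138)  len=0.4315
  (v26,v1,v2) [-+-] → (1.21476, -0.899699, 0.138)–(1.648, 0, 0.138)  len=0.9986

Chained into 2 loop(s):
  loop 1: 14 segments, perimeter = 15.3804
  loop 2: 14 segments, perimeter = 10.0106
Total perimeter = 25.391

loops=2 perimeter=25.391


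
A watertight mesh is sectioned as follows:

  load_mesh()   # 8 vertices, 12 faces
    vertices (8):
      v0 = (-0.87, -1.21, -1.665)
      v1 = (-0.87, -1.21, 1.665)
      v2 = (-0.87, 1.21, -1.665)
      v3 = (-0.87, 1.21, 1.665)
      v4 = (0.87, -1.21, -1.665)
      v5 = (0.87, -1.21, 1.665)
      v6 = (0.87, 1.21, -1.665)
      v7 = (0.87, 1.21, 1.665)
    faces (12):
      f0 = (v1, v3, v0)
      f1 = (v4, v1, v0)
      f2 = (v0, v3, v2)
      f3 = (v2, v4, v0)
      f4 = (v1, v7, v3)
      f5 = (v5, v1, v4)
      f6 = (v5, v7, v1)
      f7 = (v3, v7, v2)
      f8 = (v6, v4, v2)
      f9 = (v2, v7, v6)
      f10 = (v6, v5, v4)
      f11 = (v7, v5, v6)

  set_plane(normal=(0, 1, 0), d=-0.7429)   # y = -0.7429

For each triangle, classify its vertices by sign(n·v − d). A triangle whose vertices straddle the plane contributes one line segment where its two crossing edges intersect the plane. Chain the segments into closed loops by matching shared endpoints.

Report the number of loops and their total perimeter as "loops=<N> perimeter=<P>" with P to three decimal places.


loops=1 perimeter=10.140

Straddling triangles (8 of 12):
  (v1,v3,v0) [-+-] → (-0.87, -0.7429, 1.665)–(-0.87, -0.7429, -1.02225)  len=2.6873
  (v0,v3,v2) [-++] → (-0.87, -0.7429, -1.02225)–(-0.87, -0.7429, -1.665)  len=0.6427
  (v2,v4,v0) [+--] → (0.534151, -0.7429, -1.665)–(-0.87, -0.7429, -1.665)  len=1.4042
  (v1,v7,v3) [-++] → (-0.534151, -0.7429, 1.665)–(-0.87, -0.7429, 1.665)  len=0.3358
  (v5,v7,v1) [-+-] → (0.87, -0.7429, 1.665)–(-0.534151, -0.7429, 1.665)  len=1.4042
  (v6,v4,v2) [+-+] → (0.87, -0.7429, -1.665)–(0.534151, -0.7429, -1.665)  len=0.3358
  (v6,v5,v4) [+--] → (0.87, -0.7429, 1.02225)–(0.87, -0.7429, -1.665)  len=2.6873
  (v7,v5,v6) [+-+] → (0.87, -0.7429, 1.665)–(0.87, -0.7429, 1.02225)  len=0.6427

Chained into 1 loop(s):
  loop 1: 8 segments, perimeter = 10.1400
Total perimeter = 10.140


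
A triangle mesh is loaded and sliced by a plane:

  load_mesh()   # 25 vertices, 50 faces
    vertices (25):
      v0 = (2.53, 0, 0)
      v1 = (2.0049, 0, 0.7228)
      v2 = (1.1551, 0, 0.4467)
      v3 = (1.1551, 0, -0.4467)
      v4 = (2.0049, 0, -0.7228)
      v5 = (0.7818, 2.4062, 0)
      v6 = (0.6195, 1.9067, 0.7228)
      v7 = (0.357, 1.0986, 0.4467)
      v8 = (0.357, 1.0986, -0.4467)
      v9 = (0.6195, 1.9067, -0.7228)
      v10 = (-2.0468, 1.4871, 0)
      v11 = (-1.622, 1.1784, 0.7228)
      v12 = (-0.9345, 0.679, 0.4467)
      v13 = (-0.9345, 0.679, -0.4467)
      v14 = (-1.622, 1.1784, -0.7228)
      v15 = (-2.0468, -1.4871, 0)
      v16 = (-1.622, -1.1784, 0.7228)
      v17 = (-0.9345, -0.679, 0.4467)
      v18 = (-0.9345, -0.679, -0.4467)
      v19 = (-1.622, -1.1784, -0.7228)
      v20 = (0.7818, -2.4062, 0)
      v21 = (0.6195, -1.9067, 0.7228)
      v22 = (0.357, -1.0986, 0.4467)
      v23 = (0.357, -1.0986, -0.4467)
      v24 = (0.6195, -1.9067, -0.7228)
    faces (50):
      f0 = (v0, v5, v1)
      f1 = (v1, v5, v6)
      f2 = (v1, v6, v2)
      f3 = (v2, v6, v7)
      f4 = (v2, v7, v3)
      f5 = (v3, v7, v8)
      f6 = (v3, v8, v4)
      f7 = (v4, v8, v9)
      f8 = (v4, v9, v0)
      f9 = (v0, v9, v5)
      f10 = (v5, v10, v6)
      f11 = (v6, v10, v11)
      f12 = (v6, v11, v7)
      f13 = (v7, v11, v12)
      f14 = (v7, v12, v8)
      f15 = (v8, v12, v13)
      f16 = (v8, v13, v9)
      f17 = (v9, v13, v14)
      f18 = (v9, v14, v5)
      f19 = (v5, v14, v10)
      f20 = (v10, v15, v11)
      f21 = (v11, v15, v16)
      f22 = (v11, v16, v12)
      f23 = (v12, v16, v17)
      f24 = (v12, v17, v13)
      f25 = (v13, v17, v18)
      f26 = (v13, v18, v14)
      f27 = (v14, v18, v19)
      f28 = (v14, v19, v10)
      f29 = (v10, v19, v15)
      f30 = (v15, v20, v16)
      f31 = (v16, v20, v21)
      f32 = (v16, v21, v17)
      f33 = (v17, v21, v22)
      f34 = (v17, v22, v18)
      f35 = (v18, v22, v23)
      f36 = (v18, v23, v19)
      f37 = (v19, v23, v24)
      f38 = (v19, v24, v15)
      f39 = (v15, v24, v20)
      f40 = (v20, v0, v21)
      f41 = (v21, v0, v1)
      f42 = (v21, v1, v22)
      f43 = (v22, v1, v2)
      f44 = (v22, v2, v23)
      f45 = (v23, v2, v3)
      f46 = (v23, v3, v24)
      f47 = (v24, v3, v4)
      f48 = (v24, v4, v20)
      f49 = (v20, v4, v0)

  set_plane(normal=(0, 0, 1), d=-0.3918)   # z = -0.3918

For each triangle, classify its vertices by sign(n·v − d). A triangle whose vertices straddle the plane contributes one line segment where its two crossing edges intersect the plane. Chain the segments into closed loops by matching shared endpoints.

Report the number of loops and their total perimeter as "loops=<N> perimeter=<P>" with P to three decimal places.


Straddling triangles (20 of 50):
  (v2,v7,v3) [++-] → (1.10606, 0.0675097, -0.3918)–(1.1551, 0, -0.3918)  len=0.0834
  (v3,v7,v8) [-+-] → (1.10606, 0.0675097, -0.3918)–(0.357, 1.0986, -0.3918)  len=1.2745
  (v4,v9,v0) [--+] → (1.4944, 1.03354, -0.3918)–(2.24536, 0, -0.3918)  len=1.2776
  (v0,v9,v5) [+-+] → (1.4944, 1.03354, -0.3918)–(0.693824, 2.13544, -0.3918)  len=1.3620
  (v7,v12,v8) [++-] → (0.277637, 1.07282, -0.3918)–(0.357, 1.0986, -0.3918)  len=0.0834
  (v8,v12,v13) [-+-] → (0.277637, 1.07282, -0.3918)–(-0.9345, 0.679, -0.3918)  len=1.2745
  (v9,v14,v5) [--+] → (-0.521201, 1.74066, -0.3918)–(0.693824, 2.13544, -0.3918)  len=1.2776
  (v5,v14,v10) [+-+] → (-0.521201, 1.74066, -0.3918)–(-1.81653, 1.31977, -0.3918)  len=1.3620
  (v12,v17,v13) [++-] → (-0.9345, 0.59555, -0.3918)–(-0.9345, 0.679, -0.3918)  len=0.0834
  (v13,v17,v18) [-+-] → (-0.9345, 0.59555, -0.3918)–(-0.9345, -0.679, -0.3918)  len=1.2746
  (v14,v19,v10) [--+] → (-1.81653, 0.0422426, -0.3918)–(-1.81653, 1.31977, -0.3918)  len=1.2775
  (v10,v19,v15) [+-+] → (-1.81653, 0.0422426, -0.3918)–(-1.81653, -1.31977, -0.3918)  len=1.3620
  (v17,v22,v18) [++-] → (-0.855137, -0.704785, -0.3918)–(-0.9345, -0.679, -0.3918)  len=0.0834
  (v18,v22,v23) [-+-] → (-0.855137, -0.704785, -0.3918)–(0.357, -1.0986, -0.3918)  len=1.2745
  (v19,v24,v15) [--+] → (-0.601509, -1.71455, -0.3918)–(-1.81653, -1.31977, -0.3918)  len=1.2776
  (v15,v24,v20) [+-+] → (-0.601509, -1.71455, -0.3918)–(0.693824, -2.13544, -0.3918)  len=1.3620
  (v22,v2,v23) [++-] → (0.406044, -1.03109, -0.3918)–(0.357, -1.0986, -0.3918)  len=0.0834
  (v23,v2,v3) [-+-] → (0.406044, -1.03109, -0.3918)–(1.1551, 0, -0.3918)  len=1.2745
  (v24,v4,v20) [--+] → (1.44479, -1.1019, -0.3918)–(0.693824, -2.13544, -0.3918)  len=1.2776
  (v20,v4,v0) [+-+] → (1.44479, -1.1019, -0.3918)–(2.24536, 0, -0.3918)  len=1.3620

Chained into 2 loop(s):
  loop 1: 10 segments, perimeter = 6.7897
  loop 2: 10 segments, perimeter = 13.1978
Total perimeter = 19.987

loops=2 perimeter=19.987


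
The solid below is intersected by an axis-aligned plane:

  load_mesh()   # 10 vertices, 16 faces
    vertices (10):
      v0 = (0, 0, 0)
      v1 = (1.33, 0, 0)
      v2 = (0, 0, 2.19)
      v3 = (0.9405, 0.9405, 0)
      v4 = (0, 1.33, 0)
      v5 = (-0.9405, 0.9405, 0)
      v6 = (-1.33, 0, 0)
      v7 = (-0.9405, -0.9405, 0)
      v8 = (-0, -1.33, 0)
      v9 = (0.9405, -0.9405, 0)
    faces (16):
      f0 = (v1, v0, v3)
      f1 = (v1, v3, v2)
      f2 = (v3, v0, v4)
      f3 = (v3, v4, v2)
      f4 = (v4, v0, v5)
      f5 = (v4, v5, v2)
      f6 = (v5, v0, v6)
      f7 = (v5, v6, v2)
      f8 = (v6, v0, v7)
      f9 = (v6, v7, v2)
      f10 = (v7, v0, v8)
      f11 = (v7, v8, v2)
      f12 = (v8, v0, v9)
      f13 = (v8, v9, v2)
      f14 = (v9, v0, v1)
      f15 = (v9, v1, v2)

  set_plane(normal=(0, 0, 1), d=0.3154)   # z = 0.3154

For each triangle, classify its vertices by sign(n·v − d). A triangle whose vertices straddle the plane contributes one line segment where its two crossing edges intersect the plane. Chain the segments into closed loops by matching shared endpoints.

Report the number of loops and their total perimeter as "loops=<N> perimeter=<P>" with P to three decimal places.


Straddling triangles (8 of 16):
  (v1,v3,v2) [--+] → (0.805051, 0.805051, 0.3154)–(1.13846, 0, 0.3154)  len=0.8714
  (v3,v4,v2) [--+] → (0, 1.13846, 0.3154)–(0.805051, 0.805051, 0.3154)  len=0.8714
  (v4,v5,v2) [--+] → (-0.805051, 0.805051, 0.3154)–(0, 1.13846, 0.3154)  len=0.8714
  (v5,v6,v2) [--+] → (-1.13846, 0, 0.3154)–(-0.805051, 0.805051, 0.3154)  len=0.8714
  (v6,v7,v2) [--+] → (-0.805051, -0.805051, 0.3154)–(-1.13846, 0, 0.3154)  len=0.8714
  (v7,v8,v2) [--+] → (0, -1.13846, 0.3154)–(-0.805051, -0.805051, 0.3154)  len=0.8714
  (v8,v9,v2) [--+] → (0.805051, -0.805051, 0.3154)–(0, -1.13846, 0.3154)  len=0.8714
  (v9,v1,v2) [--+] → (1.13846, 0, 0.3154)–(0.805051, -0.805051, 0.3154)  len=0.8714

Chained into 1 loop(s):
  loop 1: 8 segments, perimeter = 6.9709
Total perimeter = 6.971

loops=1 perimeter=6.971


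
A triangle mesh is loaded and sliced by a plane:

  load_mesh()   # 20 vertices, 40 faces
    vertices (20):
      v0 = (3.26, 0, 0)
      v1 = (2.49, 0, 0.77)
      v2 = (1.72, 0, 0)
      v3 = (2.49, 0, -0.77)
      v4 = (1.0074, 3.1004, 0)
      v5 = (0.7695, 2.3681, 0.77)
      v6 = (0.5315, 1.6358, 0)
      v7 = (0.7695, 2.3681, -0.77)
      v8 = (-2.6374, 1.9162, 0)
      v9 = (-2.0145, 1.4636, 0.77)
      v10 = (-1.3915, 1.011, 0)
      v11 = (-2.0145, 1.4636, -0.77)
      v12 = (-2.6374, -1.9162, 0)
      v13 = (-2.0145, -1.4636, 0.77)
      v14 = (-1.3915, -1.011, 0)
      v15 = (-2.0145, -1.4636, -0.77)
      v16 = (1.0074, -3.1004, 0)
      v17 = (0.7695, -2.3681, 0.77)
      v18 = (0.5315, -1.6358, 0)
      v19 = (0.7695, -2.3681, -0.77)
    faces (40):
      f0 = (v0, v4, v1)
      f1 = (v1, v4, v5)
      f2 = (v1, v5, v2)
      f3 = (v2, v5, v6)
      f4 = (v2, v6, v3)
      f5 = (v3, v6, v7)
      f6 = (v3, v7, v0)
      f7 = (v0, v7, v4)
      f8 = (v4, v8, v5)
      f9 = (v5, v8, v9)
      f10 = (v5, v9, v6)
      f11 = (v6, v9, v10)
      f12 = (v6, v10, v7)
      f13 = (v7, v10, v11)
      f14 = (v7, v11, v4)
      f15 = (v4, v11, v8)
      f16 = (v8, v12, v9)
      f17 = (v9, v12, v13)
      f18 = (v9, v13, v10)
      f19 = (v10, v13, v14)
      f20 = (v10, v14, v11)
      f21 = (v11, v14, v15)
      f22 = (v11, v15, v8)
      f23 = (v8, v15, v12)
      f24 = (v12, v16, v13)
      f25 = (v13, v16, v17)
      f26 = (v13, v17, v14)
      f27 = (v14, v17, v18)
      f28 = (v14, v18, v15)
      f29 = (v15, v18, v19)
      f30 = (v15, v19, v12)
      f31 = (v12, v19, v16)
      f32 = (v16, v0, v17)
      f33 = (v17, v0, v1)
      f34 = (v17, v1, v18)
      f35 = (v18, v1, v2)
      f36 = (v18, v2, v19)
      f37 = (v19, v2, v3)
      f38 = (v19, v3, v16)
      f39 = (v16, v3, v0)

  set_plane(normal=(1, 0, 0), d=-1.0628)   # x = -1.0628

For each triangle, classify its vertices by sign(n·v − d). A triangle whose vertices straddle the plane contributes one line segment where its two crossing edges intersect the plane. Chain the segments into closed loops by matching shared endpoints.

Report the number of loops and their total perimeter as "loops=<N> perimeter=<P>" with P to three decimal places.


loops=2 perimeter=8.087

Straddling triangles (16 of 40):
  (v4,v8,v5) [+-+] → (-1.0628, 2.42779, 0)–(-1.0628, 2.12506, 0.355878)  len=0.4672
  (v5,v8,v9) [+--] → (-1.0628, 2.12506, 0.355878)–(-1.0628, 1.7728, 0.77)  len=0.5437
  (v5,v9,v6) [+-+] → (-1.0628, 1.7728, 0.77)–(-1.0628, 1.52797, 0.482172)  len=0.3779
  (v6,v9,v10) [+--] → (-1.0628, 1.52797, 0.482172)–(-1.0628, 1.1178, 0)  len=0.6330
  (v6,v10,v7) [+-+] → (-1.0628, 1.1178, 0)–(-1.0628, 1.21742, -0.117121)  len=0.1538
  (v7,v10,v11) [+--] → (-1.0628, 1.21742, -0.117121)–(-1.0628, 1.7728, -0.77)  len=0.8571
  (v7,v11,v4) [+-+] → (-1.0628, 1.7728, -0.77)–(-1.0628, 1.97908, -0.527501)  len=0.3184
  (v4,v11,v8) [+--] → (-1.0628, 1.97908, -0.527501)–(-1.0628, 2.42779, 0)  len=0.6925
  (v12,v16,v13) [-+-] → (-1.0628, -2.42779, 0)–(-1.0628, -1.97908, 0.527501)  len=0.6925
  (v13,v16,v17) [-++] → (-1.0628, -1.97908, 0.527501)–(-1.0628, -1.7728, 0.77)  len=0.3184
  (v13,v17,v14) [-+-] → (-1.0628, -1.7728, 0.77)–(-1.0628, -1.21742, 0.117121)  len=0.8571
  (v14,v17,v18) [-++] → (-1.0628, -1.21742, 0.117121)–(-1.0628, -1.1178, 0)  len=0.1538
  (v14,v18,v15) [-+-] → (-1.0628, -1.1178, 0)–(-1.0628, -1.52797, -0.482172)  len=0.6330
  (v15,v18,v19) [-++] → (-1.0628, -1.52797, -0.482172)–(-1.0628, -1.7728, -0.77)  len=0.3779
  (v15,v19,v12) [-+-] → (-1.0628, -1.7728, -0.77)–(-1.0628, -2.12506, -0.355878)  len=0.5437
  (v12,v19,v16) [-++] → (-1.0628, -2.12506, -0.355878)–(-1.0628, -2.42779, 0)  len=0.4672

Chained into 2 loop(s):
  loop 1: 8 segments, perimeter = 4.0436
  loop 2: 8 segments, perimeter = 4.0436
Total perimeter = 8.087
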